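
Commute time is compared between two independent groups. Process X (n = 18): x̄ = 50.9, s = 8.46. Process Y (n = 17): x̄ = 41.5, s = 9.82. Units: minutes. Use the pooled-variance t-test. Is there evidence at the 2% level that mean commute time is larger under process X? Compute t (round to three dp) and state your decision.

t = 3.039; reject H0

Let group 1 = process X, group 2 = process Y. H0: μ_1 = μ_2; H1: μ_1 > μ_2 (two-sample pooled-variance t-test, right-tailed).
s_p² = [(18−1)·8.46² + (17−1)·9.82²]/(18+17−2) = 83.6253
t = (50.9 − 41.5)/√[83.6253·(1/18 + 1/17)] = 3.039
df = n₁ + n₂ − 2 = 33
p-value = P(T ≥ 3.039) ≈ 0.002
Since p ≈ 0.002 < α = 0.02, reject H0; the data support H1.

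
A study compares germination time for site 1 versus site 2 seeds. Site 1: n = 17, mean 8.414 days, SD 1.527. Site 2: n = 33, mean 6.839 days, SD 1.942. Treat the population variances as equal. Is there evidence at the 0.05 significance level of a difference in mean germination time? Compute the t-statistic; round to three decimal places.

2.908

Let group 1 = site 1, group 2 = site 2. H0: μ_1 = μ_2; H1: μ_1 ≠ μ_2 (two-sample pooled-variance t-test, two-sided).
s_p² = [(17−1)·1.527² + (33−1)·1.942²]/(17+33−2) = 3.29149
t = (8.414 − 6.839)/√[3.29149·(1/17 + 1/33)] = 2.908
df = n₁ + n₂ − 2 = 48
Two-sided p-value ≈ 0.005
Since p ≈ 0.005 < α = 0.05, reject H0; the evidence is statistically significant.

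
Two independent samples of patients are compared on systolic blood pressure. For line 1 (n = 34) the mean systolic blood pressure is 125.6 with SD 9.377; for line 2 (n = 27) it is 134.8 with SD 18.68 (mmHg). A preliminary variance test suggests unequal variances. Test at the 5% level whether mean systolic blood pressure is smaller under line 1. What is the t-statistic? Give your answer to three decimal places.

Let group 1 = line 1, group 2 = line 2. H0: μ_1 = μ_2; H1: μ_1 < μ_2 (Welch's two-sample t-test, left-tailed).
t = (x̄_1 − x̄_2)/√(s_1²/n_1 + s_2²/n_2) = (125.6 − 134.8)/√(9.377²/34 + 18.68²/27) = -2.336
Welch–Satterthwaite df ≈ 36.30
p-value = P(T ≤ -2.336) ≈ 0.0126
Since p ≈ 0.0126 < α = 0.05, reject H0; the data support H1.

-2.336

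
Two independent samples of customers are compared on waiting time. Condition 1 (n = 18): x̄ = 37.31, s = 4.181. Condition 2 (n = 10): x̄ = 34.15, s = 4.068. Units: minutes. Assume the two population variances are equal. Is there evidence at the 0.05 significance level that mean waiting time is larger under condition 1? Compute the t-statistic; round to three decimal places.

Let group 1 = condition 1, group 2 = condition 2. H0: μ_1 = μ_2; H1: μ_1 > μ_2 (two-sample pooled-variance t-test, right-tailed).
s_p² = [(18−1)·4.181² + (10−1)·4.068²]/(18+10−2) = 17.1581
t = (37.31 − 34.15)/√[17.1581·(1/18 + 1/10)] = 1.934
df = n₁ + n₂ − 2 = 26
p-value = P(T ≥ 1.934) ≈ 0.032
Since p ≈ 0.032 < α = 0.05, reject H0; the data support H1.

1.934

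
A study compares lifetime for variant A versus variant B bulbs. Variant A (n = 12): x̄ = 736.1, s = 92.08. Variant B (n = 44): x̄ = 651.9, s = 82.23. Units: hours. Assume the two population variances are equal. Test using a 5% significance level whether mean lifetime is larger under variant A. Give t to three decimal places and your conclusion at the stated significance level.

t = 3.066; reject H0

Let group 1 = variant A, group 2 = variant B. H0: μ_1 = μ_2; H1: μ_1 > μ_2 (two-sample pooled-variance t-test, right-tailed).
s_p² = [(12−1)·92.08² + (44−1)·82.23²]/(12+44−2) = 7111.52
t = (736.1 − 651.9)/√[7111.52·(1/12 + 1/44)] = 3.066
df = n₁ + n₂ − 2 = 54
p-value = P(T ≥ 3.066) ≈ 0.0017
Since p ≈ 0.0017 < α = 0.05, reject H0; the evidence is statistically significant.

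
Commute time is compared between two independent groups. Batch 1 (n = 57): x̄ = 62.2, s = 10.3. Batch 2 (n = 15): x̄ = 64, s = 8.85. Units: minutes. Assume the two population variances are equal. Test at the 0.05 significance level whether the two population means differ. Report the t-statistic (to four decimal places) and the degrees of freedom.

t = -0.6186, df = 70

Let group 1 = batch 1, group 2 = batch 2. H0: μ_1 = μ_2; H1: μ_1 ≠ μ_2 (two-sample pooled-variance t-test, two-sided).
s_p² = [(57−1)·10.3² + (15−1)·8.85²]/(57+15−2) = 100.537
t = (62.2 − 64)/√[100.537·(1/57 + 1/15)] = -0.6186
df = n₁ + n₂ − 2 = 70
Two-sided p-value ≈ 0.538
Since p ≈ 0.538 > α = 0.05, fail to reject H0; the data do not provide sufficient evidence against H0.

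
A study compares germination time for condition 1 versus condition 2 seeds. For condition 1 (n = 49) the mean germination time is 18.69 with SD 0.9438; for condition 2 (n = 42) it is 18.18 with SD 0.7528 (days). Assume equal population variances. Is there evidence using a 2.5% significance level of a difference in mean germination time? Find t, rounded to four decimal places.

Let group 1 = condition 1, group 2 = condition 2. H0: μ_1 = μ_2; H1: μ_1 ≠ μ_2 (two-sample pooled-variance t-test, two-sided).
s_p² = [(49−1)·0.9438² + (42−1)·0.7528²]/(49+42−2) = 0.741477
t = (18.69 − 18.18)/√[0.741477·(1/49 + 1/42)] = 2.8166
df = n₁ + n₂ − 2 = 89
Two-sided p-value ≈ 0.0060
Since p ≈ 0.0060 < α = 0.025, reject H0; the evidence is statistically significant.

2.8166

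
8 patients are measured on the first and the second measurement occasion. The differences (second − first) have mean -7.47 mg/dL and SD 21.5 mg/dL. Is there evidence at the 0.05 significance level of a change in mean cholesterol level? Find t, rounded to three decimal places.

-0.983

H0: μ_d = 0; H1: μ_d ≠ 0 (paired t-test on the differences, two-sided).
t = d̄/(s_d/√n) = -7.47/(21.5/√8) = -0.983
df = n − 1 = 7
Two-sided p-value ≈ 0.3585
Since p ≈ 0.3585 > α = 0.05, fail to reject H0; the data do not provide sufficient evidence against H0.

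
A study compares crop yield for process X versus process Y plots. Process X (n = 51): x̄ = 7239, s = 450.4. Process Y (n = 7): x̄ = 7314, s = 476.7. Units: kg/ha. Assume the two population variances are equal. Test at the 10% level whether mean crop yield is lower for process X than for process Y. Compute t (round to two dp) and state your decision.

Let group 1 = process X, group 2 = process Y. H0: μ_1 = μ_2; H1: μ_1 < μ_2 (two-sample pooled-variance t-test, left-tailed).
s_p² = [(51−1)·450.4² + (7−1)·476.7²]/(51+7−2) = 205473
t = (7239 − 7314)/√[205473·(1/51 + 1/7)] = -0.41
df = n₁ + n₂ − 2 = 56
p-value = P(T ≤ -0.41) ≈ 0.342
Since p ≈ 0.342 > α = 0.1, fail to reject H0; the evidence is not statistically significant.

t = -0.41; fail to reject H0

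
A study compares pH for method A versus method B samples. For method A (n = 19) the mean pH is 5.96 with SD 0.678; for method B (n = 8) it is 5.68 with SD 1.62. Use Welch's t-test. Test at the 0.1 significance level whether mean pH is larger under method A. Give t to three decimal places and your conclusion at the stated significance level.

Let group 1 = method A, group 2 = method B. H0: μ_1 = μ_2; H1: μ_1 > μ_2 (Welch's two-sample t-test, right-tailed).
t = (x̄_1 − x̄_2)/√(s_1²/n_1 + s_2²/n_2) = (5.96 − 5.68)/√(0.678²/19 + 1.62²/8) = 0.472
Welch–Satterthwaite df ≈ 8.05
p-value = P(T ≥ 0.472) ≈ 0.325
Since p ≈ 0.325 > α = 0.1, fail to reject H0; the data do not provide sufficient evidence against H0.

t = 0.472; fail to reject H0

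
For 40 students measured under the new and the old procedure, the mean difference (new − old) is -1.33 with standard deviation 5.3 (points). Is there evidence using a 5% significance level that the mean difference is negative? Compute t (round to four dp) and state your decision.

t = -1.5871; fail to reject H0

H0: μ_d = 0; H1: μ_d < 0 (paired t-test on the differences, left-tailed).
t = d̄/(s_d/√n) = -1.33/(5.3/√40) = -1.5871
df = n − 1 = 39
p-value = P(T ≤ -1.5871) ≈ 0.060
Since p ≈ 0.060 > α = 0.05, fail to reject H0; the data do not provide sufficient evidence against H0.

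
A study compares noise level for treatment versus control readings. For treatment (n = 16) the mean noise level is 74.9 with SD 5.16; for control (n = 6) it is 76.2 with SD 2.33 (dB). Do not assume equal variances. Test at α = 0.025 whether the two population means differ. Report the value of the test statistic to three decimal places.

-0.811

Let group 1 = treatment, group 2 = control. H0: μ_1 = μ_2; H1: μ_1 ≠ μ_2 (Welch's two-sample t-test, two-sided).
t = (x̄_1 − x̄_2)/√(s_1²/n_1 + s_2²/n_2) = (74.9 − 76.2)/√(5.16²/16 + 2.33²/6) = -0.811
Welch–Satterthwaite df ≈ 18.94
Two-sided p-value ≈ 0.427
Since p ≈ 0.427 > α = 0.025, fail to reject H0; the data do not provide sufficient evidence against H0.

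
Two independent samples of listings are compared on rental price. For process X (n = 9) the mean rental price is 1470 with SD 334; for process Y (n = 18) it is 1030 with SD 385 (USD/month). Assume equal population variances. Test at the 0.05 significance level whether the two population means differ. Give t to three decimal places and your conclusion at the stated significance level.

t = 2.917; reject H0

Let group 1 = process X, group 2 = process Y. H0: μ_1 = μ_2; H1: μ_1 ≠ μ_2 (two-sample pooled-variance t-test, two-sided).
s_p² = [(9−1)·334² + (18−1)·385²]/(9+18−2) = 136491
t = (1470 − 1030)/√[136491·(1/9 + 1/18)] = 2.917
df = n₁ + n₂ − 2 = 25
Two-sided p-value ≈ 0.007
Since p ≈ 0.007 < α = 0.05, reject H0; the data support H1.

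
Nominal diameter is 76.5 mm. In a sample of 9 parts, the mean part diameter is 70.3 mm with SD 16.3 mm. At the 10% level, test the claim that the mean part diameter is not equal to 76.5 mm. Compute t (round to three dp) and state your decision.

H0: μ = 76.5; H1: μ ≠ 76.5 (one-sample t-test, two-sided).
t = (x̄ − μ₀)/(s/√n) = (70.3 − 76.5)/(16.3/√9) = -1.141
df = n − 1 = 8
Two-sided p-value ≈ 0.2868
Since p ≈ 0.2868 > α = 0.1, fail to reject H0; the evidence is not statistically significant.

t = -1.141; fail to reject H0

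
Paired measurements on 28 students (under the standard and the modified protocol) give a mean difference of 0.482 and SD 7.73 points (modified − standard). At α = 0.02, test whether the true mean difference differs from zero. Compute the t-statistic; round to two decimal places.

0.33

H0: μ_d = 0; H1: μ_d ≠ 0 (paired t-test on the differences, two-sided).
t = d̄/(s_d/√n) = 0.482/(7.73/√28) = 0.33
df = n − 1 = 27
Two-sided p-value ≈ 0.744
Since p ≈ 0.744 > α = 0.02, fail to reject H0; the data do not provide sufficient evidence against H0.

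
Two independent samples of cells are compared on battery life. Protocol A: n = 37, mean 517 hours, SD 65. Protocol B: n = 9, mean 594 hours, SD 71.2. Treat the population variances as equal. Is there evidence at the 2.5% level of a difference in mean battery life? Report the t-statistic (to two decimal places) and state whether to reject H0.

Let group 1 = protocol A, group 2 = protocol B. H0: μ_1 = μ_2; H1: μ_1 ≠ μ_2 (two-sample pooled-variance t-test, two-sided).
s_p² = [(37−1)·65² + (9−1)·71.2²]/(37+9−2) = 4378.53
t = (517 − 594)/√[4378.53·(1/37 + 1/9)] = -3.13
df = n₁ + n₂ − 2 = 44
Two-sided p-value ≈ 0.003
Since p ≈ 0.003 < α = 0.025, reject H0; the evidence is statistically significant.

t = -3.13; reject H0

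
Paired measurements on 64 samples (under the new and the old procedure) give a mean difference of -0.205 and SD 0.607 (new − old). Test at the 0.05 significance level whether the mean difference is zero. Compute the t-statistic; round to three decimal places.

H0: μ_d = 0; H1: μ_d ≠ 0 (paired t-test on the differences, two-sided).
t = d̄/(s_d/√n) = -0.205/(0.607/√64) = -2.702
df = n − 1 = 63
Two-sided p-value ≈ 0.009
Since p ≈ 0.009 < α = 0.05, reject H0; the evidence is statistically significant.

-2.702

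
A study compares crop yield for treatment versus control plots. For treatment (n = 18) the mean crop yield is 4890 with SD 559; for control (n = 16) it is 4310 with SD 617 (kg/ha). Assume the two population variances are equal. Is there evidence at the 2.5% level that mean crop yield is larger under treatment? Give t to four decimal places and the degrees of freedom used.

t = 2.8762, df = 32

Let group 1 = treatment, group 2 = control. H0: μ_1 = μ_2; H1: μ_1 > μ_2 (two-sample pooled-variance t-test, right-tailed).
s_p² = [(18−1)·559² + (16−1)·617²]/(18+16−2) = 344454
t = (4890 − 4310)/√[344454·(1/18 + 1/16)] = 2.8762
df = n₁ + n₂ − 2 = 32
p-value = P(T ≥ 2.8762) ≈ 0.004
Since p ≈ 0.004 < α = 0.025, reject H0; the evidence is statistically significant.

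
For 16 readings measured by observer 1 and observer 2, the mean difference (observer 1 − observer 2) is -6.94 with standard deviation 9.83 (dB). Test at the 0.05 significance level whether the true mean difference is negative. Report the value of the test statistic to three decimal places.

-2.824

H0: μ_d = 0; H1: μ_d < 0 (paired t-test on the differences, left-tailed).
t = d̄/(s_d/√n) = -6.94/(9.83/√16) = -2.824
df = n − 1 = 15
p-value = P(T ≤ -2.824) ≈ 0.006
Since p ≈ 0.006 < α = 0.05, reject H0; the data support H1.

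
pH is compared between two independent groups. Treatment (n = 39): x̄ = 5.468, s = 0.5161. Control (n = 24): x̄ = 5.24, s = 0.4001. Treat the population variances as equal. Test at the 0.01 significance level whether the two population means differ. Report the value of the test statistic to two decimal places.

1.85

Let group 1 = treatment, group 2 = control. H0: μ_1 = μ_2; H1: μ_1 ≠ μ_2 (two-sample pooled-variance t-test, two-sided).
s_p² = [(39−1)·0.5161² + (24−1)·0.4001²]/(39+24−2) = 0.226287
t = (5.468 − 5.24)/√[0.226287·(1/39 + 1/24)] = 1.85
df = n₁ + n₂ − 2 = 61
Two-sided p-value ≈ 0.070
Since p ≈ 0.070 > α = 0.01, fail to reject H0; the data do not provide sufficient evidence against H0.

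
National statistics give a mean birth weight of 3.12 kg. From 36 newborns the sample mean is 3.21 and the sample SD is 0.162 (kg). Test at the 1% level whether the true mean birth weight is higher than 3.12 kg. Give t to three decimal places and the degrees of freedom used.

H0: μ = 3.12; H1: μ > 3.12 (one-sample t-test, right-tailed).
t = (x̄ − μ₀)/(s/√n) = (3.21 − 3.12)/(0.162/√36) = 3.333
df = n − 1 = 35
p-value = P(T ≥ 3.333) ≈ 0.0010
Since p ≈ 0.0010 < α = 0.01, reject H0; the evidence is statistically significant.

t = 3.333, df = 35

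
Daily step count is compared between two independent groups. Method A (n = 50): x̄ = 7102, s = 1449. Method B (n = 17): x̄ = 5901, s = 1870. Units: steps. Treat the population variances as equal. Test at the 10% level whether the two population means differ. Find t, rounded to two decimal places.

2.74

Let group 1 = method A, group 2 = method B. H0: μ_1 = μ_2; H1: μ_1 ≠ μ_2 (two-sample pooled-variance t-test, two-sided).
s_p² = [(50−1)·1449² + (17−1)·1870²]/(50+17−2) = 2443550
t = (7102 − 5901)/√[2443550·(1/50 + 1/17)] = 2.74
df = n₁ + n₂ − 2 = 65
Two-sided p-value ≈ 0.008
Since p ≈ 0.008 < α = 0.1, reject H0; the data support H1.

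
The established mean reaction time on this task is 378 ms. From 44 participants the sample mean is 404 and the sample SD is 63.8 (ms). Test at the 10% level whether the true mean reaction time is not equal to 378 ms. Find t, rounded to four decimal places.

H0: μ = 378; H1: μ ≠ 378 (one-sample t-test, two-sided).
t = (x̄ − μ₀)/(s/√n) = (404 − 378)/(63.8/√44) = 2.7032
df = n − 1 = 43
Two-sided p-value ≈ 0.010
Since p ≈ 0.010 < α = 0.1, reject H0; the evidence is statistically significant.

2.7032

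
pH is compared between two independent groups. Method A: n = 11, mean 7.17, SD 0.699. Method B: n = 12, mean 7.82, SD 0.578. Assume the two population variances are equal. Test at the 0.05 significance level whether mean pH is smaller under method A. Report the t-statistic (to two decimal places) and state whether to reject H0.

t = -2.44; reject H0

Let group 1 = method A, group 2 = method B. H0: μ_1 = μ_2; H1: μ_1 < μ_2 (two-sample pooled-variance t-test, left-tailed).
s_p² = [(11−1)·0.699² + (12−1)·0.578²]/(11+12−2) = 0.407664
t = (7.17 − 7.82)/√[0.407664·(1/11 + 1/12)] = -2.44
df = n₁ + n₂ − 2 = 21
p-value = P(T ≤ -2.44) ≈ 0.012
Since p ≈ 0.012 < α = 0.05, reject H0; the data support H1.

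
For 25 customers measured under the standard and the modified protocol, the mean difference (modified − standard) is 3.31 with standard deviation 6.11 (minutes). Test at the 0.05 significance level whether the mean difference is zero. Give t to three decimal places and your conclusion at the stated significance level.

H0: μ_d = 0; H1: μ_d ≠ 0 (paired t-test on the differences, two-sided).
t = d̄/(s_d/√n) = 3.31/(6.11/√25) = 2.709
df = n − 1 = 24
Two-sided p-value ≈ 0.0123
Since p ≈ 0.0123 < α = 0.05, reject H0; the evidence is statistically significant.

t = 2.709; reject H0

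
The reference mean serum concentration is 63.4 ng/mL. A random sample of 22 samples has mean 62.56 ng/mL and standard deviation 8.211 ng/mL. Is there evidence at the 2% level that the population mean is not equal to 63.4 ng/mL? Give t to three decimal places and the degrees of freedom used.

H0: μ = 63.4; H1: μ ≠ 63.4 (one-sample t-test, two-sided).
t = (x̄ − μ₀)/(s/√n) = (62.56 − 63.4)/(8.211/√22) = -0.480
df = n − 1 = 21
Two-sided p-value ≈ 0.636
Since p ≈ 0.636 > α = 0.02, fail to reject H0; the data do not provide sufficient evidence against H0.

t = -0.480, df = 21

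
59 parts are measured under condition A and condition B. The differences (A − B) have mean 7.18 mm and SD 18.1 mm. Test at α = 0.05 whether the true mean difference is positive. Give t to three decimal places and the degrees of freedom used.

t = 3.047, df = 58

H0: μ_d = 0; H1: μ_d > 0 (paired t-test on the differences, right-tailed).
t = d̄/(s_d/√n) = 7.18/(18.1/√59) = 3.047
df = n − 1 = 58
p-value = P(T ≥ 3.047) ≈ 0.002
Since p ≈ 0.002 < α = 0.05, reject H0; the evidence is statistically significant.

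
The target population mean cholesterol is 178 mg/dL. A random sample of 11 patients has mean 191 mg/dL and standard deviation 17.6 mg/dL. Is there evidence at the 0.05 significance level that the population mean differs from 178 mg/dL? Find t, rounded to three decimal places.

2.450

H0: μ = 178; H1: μ ≠ 178 (one-sample t-test, two-sided).
t = (x̄ − μ₀)/(s/√n) = (191 − 178)/(17.6/√11) = 2.450
df = n − 1 = 10
Two-sided p-value ≈ 0.0343
Since p ≈ 0.0343 < α = 0.05, reject H0; the evidence is statistically significant.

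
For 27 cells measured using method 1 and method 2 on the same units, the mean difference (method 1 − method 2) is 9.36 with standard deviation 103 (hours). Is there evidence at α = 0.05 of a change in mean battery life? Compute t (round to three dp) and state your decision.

H0: μ_d = 0; H1: μ_d ≠ 0 (paired t-test on the differences, two-sided).
t = d̄/(s_d/√n) = 9.36/(103/√27) = 0.472
df = n − 1 = 26
Two-sided p-value ≈ 0.6407
Since p ≈ 0.6407 > α = 0.05, fail to reject H0; the data do not provide sufficient evidence against H0.

t = 0.472; fail to reject H0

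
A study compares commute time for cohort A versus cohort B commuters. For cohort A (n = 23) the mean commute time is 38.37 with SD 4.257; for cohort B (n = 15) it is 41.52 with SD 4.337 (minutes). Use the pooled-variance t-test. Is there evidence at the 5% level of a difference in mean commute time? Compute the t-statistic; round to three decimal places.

Let group 1 = cohort A, group 2 = cohort B. H0: μ_1 = μ_2; H1: μ_1 ≠ μ_2 (two-sample pooled-variance t-test, two-sided).
s_p² = [(23−1)·4.257² + (15−1)·4.337²]/(23+15−2) = 18.3894
t = (38.37 − 41.52)/√[18.3894·(1/23 + 1/15)] = -2.213
df = n₁ + n₂ − 2 = 36
Two-sided p-value ≈ 0.0333
Since p ≈ 0.0333 < α = 0.05, reject H0; the data support H1.

-2.213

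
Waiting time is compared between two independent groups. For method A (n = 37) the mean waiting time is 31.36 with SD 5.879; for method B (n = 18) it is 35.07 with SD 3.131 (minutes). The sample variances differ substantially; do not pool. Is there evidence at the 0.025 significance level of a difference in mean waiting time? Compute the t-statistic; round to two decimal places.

Let group 1 = method A, group 2 = method B. H0: μ_1 = μ_2; H1: μ_1 ≠ μ_2 (Welch's two-sample t-test, two-sided).
t = (x̄_1 − x̄_2)/√(s_1²/n_1 + s_2²/n_2) = (31.36 − 35.07)/√(5.879²/37 + 3.131²/18) = -3.05
Welch–Satterthwaite df ≈ 52.46
Two-sided p-value ≈ 0.004
Since p ≈ 0.004 < α = 0.025, reject H0; the data support H1.

-3.05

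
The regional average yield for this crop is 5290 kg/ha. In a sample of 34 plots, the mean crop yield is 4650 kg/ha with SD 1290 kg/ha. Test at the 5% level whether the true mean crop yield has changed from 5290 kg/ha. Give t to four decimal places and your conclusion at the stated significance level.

H0: μ = 5290; H1: μ ≠ 5290 (one-sample t-test, two-sided).
t = (x̄ − μ₀)/(s/√n) = (4650 − 5290)/(1290/√34) = -2.8929
df = n − 1 = 33
Two-sided p-value ≈ 0.0067
Since p ≈ 0.0067 < α = 0.05, reject H0; the evidence is statistically significant.

t = -2.8929; reject H0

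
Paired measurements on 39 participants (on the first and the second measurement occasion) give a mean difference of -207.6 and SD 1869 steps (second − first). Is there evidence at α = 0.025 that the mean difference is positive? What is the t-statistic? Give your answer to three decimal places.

H0: μ_d = 0; H1: μ_d > 0 (paired t-test on the differences, right-tailed).
t = d̄/(s_d/√n) = -207.6/(1869/√39) = -0.694
df = n − 1 = 38
p-value = P(T ≥ -0.694) ≈ 0.754
Since p ≈ 0.754 > α = 0.025, fail to reject H0; the data do not provide sufficient evidence against H0.

-0.694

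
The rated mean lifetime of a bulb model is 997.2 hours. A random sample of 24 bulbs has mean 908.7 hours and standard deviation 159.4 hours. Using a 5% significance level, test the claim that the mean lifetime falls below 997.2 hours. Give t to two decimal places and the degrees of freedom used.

H0: μ = 997.2; H1: μ < 997.2 (one-sample t-test, left-tailed).
t = (x̄ − μ₀)/(s/√n) = (908.7 − 997.2)/(159.4/√24) = -2.72
df = n − 1 = 23
p-value = P(T ≤ -2.72) ≈ 0.006
Since p ≈ 0.006 < α = 0.05, reject H0; the evidence is statistically significant.

t = -2.72, df = 23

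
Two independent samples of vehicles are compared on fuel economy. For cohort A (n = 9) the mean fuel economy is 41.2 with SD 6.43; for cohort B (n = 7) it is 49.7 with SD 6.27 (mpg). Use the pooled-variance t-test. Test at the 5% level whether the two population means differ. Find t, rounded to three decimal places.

-2.651

Let group 1 = cohort A, group 2 = cohort B. H0: μ_1 = μ_2; H1: μ_1 ≠ μ_2 (two-sample pooled-variance t-test, two-sided).
s_p² = [(9−1)·6.43² + (7−1)·6.27²]/(9+7−2) = 40.474
t = (41.2 − 49.7)/√[40.474·(1/9 + 1/7)] = -2.651
df = n₁ + n₂ − 2 = 14
Two-sided p-value ≈ 0.0190
Since p ≈ 0.0190 < α = 0.05, reject H0; the data support H1.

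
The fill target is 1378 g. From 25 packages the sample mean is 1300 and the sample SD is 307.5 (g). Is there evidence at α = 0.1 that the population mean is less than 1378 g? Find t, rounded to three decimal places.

-1.268

H0: μ = 1378; H1: μ < 1378 (one-sample t-test, left-tailed).
t = (x̄ − μ₀)/(s/√n) = (1300 − 1378)/(307.5/√25) = -1.268
df = n − 1 = 24
p-value = P(T ≤ -1.268) ≈ 0.108
Since p ≈ 0.108 > α = 0.1, fail to reject H0; the evidence is not statistically significant.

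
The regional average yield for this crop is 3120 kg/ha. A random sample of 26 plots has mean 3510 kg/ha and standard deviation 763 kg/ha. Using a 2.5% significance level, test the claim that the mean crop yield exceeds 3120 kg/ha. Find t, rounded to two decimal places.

H0: μ = 3120; H1: μ > 3120 (one-sample t-test, right-tailed).
t = (x̄ − μ₀)/(s/√n) = (3510 − 3120)/(763/√26) = 2.61
df = n − 1 = 25
p-value = P(T ≥ 2.61) ≈ 0.008
Since p ≈ 0.008 < α = 0.025, reject H0; the evidence is statistically significant.

2.61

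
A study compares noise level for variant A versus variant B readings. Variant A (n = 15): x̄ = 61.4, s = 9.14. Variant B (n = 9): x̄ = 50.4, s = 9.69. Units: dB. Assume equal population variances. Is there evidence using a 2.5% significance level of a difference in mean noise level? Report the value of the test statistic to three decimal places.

Let group 1 = variant A, group 2 = variant B. H0: μ_1 = μ_2; H1: μ_1 ≠ μ_2 (two-sample pooled-variance t-test, two-sided).
s_p² = [(15−1)·9.14² + (9−1)·9.69²]/(15+9−2) = 87.3056
t = (61.4 − 50.4)/√[87.3056·(1/15 + 1/9)] = 2.792
df = n₁ + n₂ − 2 = 22
Two-sided p-value ≈ 0.0106
Since p ≈ 0.0106 < α = 0.025, reject H0; the evidence is statistically significant.

2.792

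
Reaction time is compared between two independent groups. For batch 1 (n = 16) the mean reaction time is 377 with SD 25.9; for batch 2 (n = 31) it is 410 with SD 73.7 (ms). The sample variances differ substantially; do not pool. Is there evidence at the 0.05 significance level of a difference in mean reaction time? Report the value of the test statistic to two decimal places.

-2.24

Let group 1 = batch 1, group 2 = batch 2. H0: μ_1 = μ_2; H1: μ_1 ≠ μ_2 (Welch's two-sample t-test, two-sided).
t = (x̄_1 − x̄_2)/√(s_1²/n_1 + s_2²/n_2) = (377 − 410)/√(25.9²/16 + 73.7²/31) = -2.24
Welch–Satterthwaite df ≈ 41.34
Two-sided p-value ≈ 0.031
Since p ≈ 0.031 < α = 0.05, reject H0; the evidence is statistically significant.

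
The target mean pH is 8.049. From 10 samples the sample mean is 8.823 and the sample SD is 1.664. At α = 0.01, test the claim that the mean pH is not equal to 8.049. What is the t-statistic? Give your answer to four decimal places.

1.4709

H0: μ = 8.049; H1: μ ≠ 8.049 (one-sample t-test, two-sided).
t = (x̄ − μ₀)/(s/√n) = (8.823 − 8.049)/(1.664/√10) = 1.4709
df = n − 1 = 9
Two-sided p-value ≈ 0.1754
Since p ≈ 0.1754 > α = 0.01, fail to reject H0; the evidence is not statistically significant.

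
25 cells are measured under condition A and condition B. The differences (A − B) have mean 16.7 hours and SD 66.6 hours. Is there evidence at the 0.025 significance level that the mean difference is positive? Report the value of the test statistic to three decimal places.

H0: μ_d = 0; H1: μ_d > 0 (paired t-test on the differences, right-tailed).
t = d̄/(s_d/√n) = 16.7/(66.6/√25) = 1.254
df = n − 1 = 24
p-value = P(T ≥ 1.254) ≈ 0.111
Since p ≈ 0.111 > α = 0.025, fail to reject H0; the evidence is not statistically significant.

1.254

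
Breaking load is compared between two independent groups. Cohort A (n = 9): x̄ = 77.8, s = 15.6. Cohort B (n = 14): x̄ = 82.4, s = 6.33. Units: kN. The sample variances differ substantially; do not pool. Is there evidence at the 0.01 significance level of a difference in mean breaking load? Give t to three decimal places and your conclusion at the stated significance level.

Let group 1 = cohort A, group 2 = cohort B. H0: μ_1 = μ_2; H1: μ_1 ≠ μ_2 (Welch's two-sample t-test, two-sided).
t = (x̄_1 − x̄_2)/√(s_1²/n_1 + s_2²/n_2) = (77.8 − 82.4)/√(15.6²/9 + 6.33²/14) = -0.841
Welch–Satterthwaite df ≈ 9.72
Two-sided p-value ≈ 0.4204
Since p ≈ 0.4204 > α = 0.01, fail to reject H0; the data do not provide sufficient evidence against H0.

t = -0.841; fail to reject H0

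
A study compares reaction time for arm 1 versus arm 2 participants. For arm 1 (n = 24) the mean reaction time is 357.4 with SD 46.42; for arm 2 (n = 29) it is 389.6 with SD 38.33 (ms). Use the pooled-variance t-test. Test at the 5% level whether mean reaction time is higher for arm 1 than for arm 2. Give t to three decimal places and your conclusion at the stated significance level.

t = -2.767; fail to reject H0

Let group 1 = arm 1, group 2 = arm 2. H0: μ_1 = μ_2; H1: μ_1 > μ_2 (two-sample pooled-variance t-test, right-tailed).
s_p² = [(24−1)·46.42² + (29−1)·38.33²]/(24+29−2) = 1778.39
t = (357.4 − 389.6)/√[1778.39·(1/24 + 1/29)] = -2.767
df = n₁ + n₂ − 2 = 51
p-value = P(T ≥ -2.767) ≈ 0.9961
Since p ≈ 0.9961 > α = 0.05, fail to reject H0; the evidence is not statistically significant.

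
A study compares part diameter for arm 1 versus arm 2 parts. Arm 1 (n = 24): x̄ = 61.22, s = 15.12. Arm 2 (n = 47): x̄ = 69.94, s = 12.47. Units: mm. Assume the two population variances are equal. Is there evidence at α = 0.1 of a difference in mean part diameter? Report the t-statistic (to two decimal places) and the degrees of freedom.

Let group 1 = arm 1, group 2 = arm 2. H0: μ_1 = μ_2; H1: μ_1 ≠ μ_2 (two-sample pooled-variance t-test, two-sided).
s_p² = [(24−1)·15.12² + (47−1)·12.47²]/(24+47−2) = 179.872
t = (61.22 − 69.94)/√[179.872·(1/24 + 1/47)] = -2.59
df = n₁ + n₂ − 2 = 69
Two-sided p-value ≈ 0.012
Since p ≈ 0.012 < α = 0.1, reject H0; the evidence is statistically significant.

t = -2.59, df = 69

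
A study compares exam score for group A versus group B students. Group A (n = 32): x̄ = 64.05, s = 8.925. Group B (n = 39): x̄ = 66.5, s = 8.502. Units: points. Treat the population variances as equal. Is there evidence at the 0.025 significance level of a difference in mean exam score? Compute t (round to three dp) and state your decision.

t = -1.181; fail to reject H0

Let group 1 = group A, group 2 = group B. H0: μ_1 = μ_2; H1: μ_1 ≠ μ_2 (two-sample pooled-variance t-test, two-sided).
s_p² = [(32−1)·8.925² + (39−1)·8.502²]/(32+39−2) = 75.5959
t = (64.05 − 66.5)/√[75.5959·(1/32 + 1/39)] = -1.181
df = n₁ + n₂ − 2 = 69
Two-sided p-value ≈ 0.242
Since p ≈ 0.242 > α = 0.025, fail to reject H0; the data do not provide sufficient evidence against H0.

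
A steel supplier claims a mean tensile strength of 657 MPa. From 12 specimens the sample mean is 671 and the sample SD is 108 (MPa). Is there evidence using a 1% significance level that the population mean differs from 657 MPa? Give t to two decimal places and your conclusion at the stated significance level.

t = 0.45; fail to reject H0

H0: μ = 657; H1: μ ≠ 657 (one-sample t-test, two-sided).
t = (x̄ − μ₀)/(s/√n) = (671 − 657)/(108/√12) = 0.45
df = n − 1 = 11
Two-sided p-value ≈ 0.6621
Since p ≈ 0.6621 > α = 0.01, fail to reject H0; the evidence is not statistically significant.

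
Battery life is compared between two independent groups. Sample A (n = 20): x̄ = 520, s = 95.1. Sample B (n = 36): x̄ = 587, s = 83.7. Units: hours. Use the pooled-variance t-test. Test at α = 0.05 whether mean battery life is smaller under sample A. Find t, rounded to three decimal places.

-2.734

Let group 1 = sample A, group 2 = sample B. H0: μ_1 = μ_2; H1: μ_1 < μ_2 (two-sample pooled-variance t-test, left-tailed).
s_p² = [(20−1)·95.1² + (36−1)·83.7²]/(20+36−2) = 7722.88
t = (520 − 587)/√[7722.88·(1/20 + 1/36)] = -2.734
df = n₁ + n₂ − 2 = 54
p-value = P(T ≤ -2.734) ≈ 0.0042
Since p ≈ 0.0042 < α = 0.05, reject H0; the data support H1.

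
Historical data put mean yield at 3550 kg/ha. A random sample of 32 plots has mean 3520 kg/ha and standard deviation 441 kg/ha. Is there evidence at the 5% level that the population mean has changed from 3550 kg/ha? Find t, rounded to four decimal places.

H0: μ = 3550; H1: μ ≠ 3550 (one-sample t-test, two-sided).
t = (x̄ − μ₀)/(s/√n) = (3520 − 3550)/(441/√32) = -0.3848
df = n − 1 = 31
Two-sided p-value ≈ 0.703
Since p ≈ 0.703 > α = 0.05, fail to reject H0; the data do not provide sufficient evidence against H0.

-0.3848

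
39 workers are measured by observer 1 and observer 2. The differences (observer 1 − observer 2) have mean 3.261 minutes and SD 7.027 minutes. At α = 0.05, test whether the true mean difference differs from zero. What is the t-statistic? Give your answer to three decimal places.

2.898

H0: μ_d = 0; H1: μ_d ≠ 0 (paired t-test on the differences, two-sided).
t = d̄/(s_d/√n) = 3.261/(7.027/√39) = 2.898
df = n − 1 = 38
Two-sided p-value ≈ 0.006
Since p ≈ 0.006 < α = 0.05, reject H0; the evidence is statistically significant.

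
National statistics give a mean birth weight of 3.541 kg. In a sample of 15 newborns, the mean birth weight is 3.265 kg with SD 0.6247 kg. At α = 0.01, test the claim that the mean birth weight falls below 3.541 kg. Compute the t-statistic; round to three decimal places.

H0: μ = 3.541; H1: μ < 3.541 (one-sample t-test, left-tailed).
t = (x̄ − μ₀)/(s/√n) = (3.265 − 3.541)/(0.6247/√15) = -1.711
df = n − 1 = 14
p-value = P(T ≤ -1.711) ≈ 0.055
Since p ≈ 0.055 > α = 0.01, fail to reject H0; the data do not provide sufficient evidence against H0.

-1.711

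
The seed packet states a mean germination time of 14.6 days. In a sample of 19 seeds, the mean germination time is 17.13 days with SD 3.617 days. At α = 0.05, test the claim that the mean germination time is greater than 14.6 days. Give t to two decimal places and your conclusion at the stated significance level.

H0: μ = 14.6; H1: μ > 14.6 (one-sample t-test, right-tailed).
t = (x̄ − μ₀)/(s/√n) = (17.13 − 14.6)/(3.617/√19) = 3.05
df = n − 1 = 18
p-value = P(T ≥ 3.05) ≈ 0.0035
Since p ≈ 0.0035 < α = 0.05, reject H0; the data support H1.

t = 3.05; reject H0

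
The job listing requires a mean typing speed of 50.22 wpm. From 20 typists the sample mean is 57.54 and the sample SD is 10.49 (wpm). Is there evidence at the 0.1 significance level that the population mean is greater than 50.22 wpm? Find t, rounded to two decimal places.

H0: μ = 50.22; H1: μ > 50.22 (one-sample t-test, right-tailed).
t = (x̄ − μ₀)/(s/√n) = (57.54 − 50.22)/(10.49/√20) = 3.12
df = n − 1 = 19
p-value = P(T ≥ 3.12) ≈ 0.003
Since p ≈ 0.003 < α = 0.1, reject H0; the evidence is statistically significant.

3.12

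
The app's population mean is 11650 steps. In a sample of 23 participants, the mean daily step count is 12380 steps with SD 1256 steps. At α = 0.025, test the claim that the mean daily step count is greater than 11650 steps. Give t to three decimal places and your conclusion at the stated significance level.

t = 2.787; reject H0

H0: μ = 11650; H1: μ > 11650 (one-sample t-test, right-tailed).
t = (x̄ − μ₀)/(s/√n) = (12380 − 11650)/(1256/√23) = 2.787
df = n − 1 = 22
p-value = P(T ≥ 2.787) ≈ 0.005
Since p ≈ 0.005 < α = 0.025, reject H0; the evidence is statistically significant.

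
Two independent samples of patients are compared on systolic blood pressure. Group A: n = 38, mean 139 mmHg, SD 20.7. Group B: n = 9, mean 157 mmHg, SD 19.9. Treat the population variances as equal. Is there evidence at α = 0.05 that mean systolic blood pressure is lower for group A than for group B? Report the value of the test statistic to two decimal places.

-2.36

Let group 1 = group A, group 2 = group B. H0: μ_1 = μ_2; H1: μ_1 < μ_2 (two-sample pooled-variance t-test, left-tailed).
s_p² = [(38−1)·20.7² + (9−1)·19.9²]/(38+9−2) = 422.716
t = (139 − 157)/√[422.716·(1/38 + 1/9)] = -2.36
df = n₁ + n₂ − 2 = 45
p-value = P(T ≤ -2.36) ≈ 0.011
Since p ≈ 0.011 < α = 0.05, reject H0; the evidence is statistically significant.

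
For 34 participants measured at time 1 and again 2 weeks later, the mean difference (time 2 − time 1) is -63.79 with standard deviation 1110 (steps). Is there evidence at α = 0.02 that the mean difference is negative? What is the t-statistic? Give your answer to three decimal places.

-0.335

H0: μ_d = 0; H1: μ_d < 0 (paired t-test on the differences, left-tailed).
t = d̄/(s_d/√n) = -63.79/(1110/√34) = -0.335
df = n − 1 = 33
p-value = P(T ≤ -0.335) ≈ 0.3698
Since p ≈ 0.3698 > α = 0.02, fail to reject H0; the data do not provide sufficient evidence against H0.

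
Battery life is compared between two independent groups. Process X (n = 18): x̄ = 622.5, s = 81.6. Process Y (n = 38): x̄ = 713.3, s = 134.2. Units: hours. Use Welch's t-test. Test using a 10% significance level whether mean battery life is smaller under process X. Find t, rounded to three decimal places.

Let group 1 = process X, group 2 = process Y. H0: μ_1 = μ_2; H1: μ_1 < μ_2 (Welch's two-sample t-test, left-tailed).
t = (x̄_1 − x̄_2)/√(s_1²/n_1 + s_2²/n_2) = (622.5 − 713.3)/√(81.6²/18 + 134.2²/38) = -3.126
Welch–Satterthwaite df ≈ 50.43
p-value = P(T ≤ -3.126) ≈ 0.001
Since p ≈ 0.001 < α = 0.1, reject H0; the data support H1.

-3.126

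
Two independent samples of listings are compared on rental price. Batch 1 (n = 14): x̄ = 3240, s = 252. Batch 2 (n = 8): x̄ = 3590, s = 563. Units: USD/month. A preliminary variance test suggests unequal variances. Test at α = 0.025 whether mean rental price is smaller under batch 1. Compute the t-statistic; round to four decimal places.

Let group 1 = batch 1, group 2 = batch 2. H0: μ_1 = μ_2; H1: μ_1 < μ_2 (Welch's two-sample t-test, left-tailed).
t = (x̄_1 − x̄_2)/√(s_1²/n_1 + s_2²/n_2) = (3240 − 3590)/√(252²/14 + 563²/8) = -1.6656
Welch–Satterthwaite df ≈ 8.63
p-value = P(T ≤ -1.6656) ≈ 0.066
Since p ≈ 0.066 > α = 0.025, fail to reject H0; the data do not provide sufficient evidence against H0.

-1.6656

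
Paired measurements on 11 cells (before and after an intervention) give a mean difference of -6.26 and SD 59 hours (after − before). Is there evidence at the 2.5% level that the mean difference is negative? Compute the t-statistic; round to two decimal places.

-0.35

H0: μ_d = 0; H1: μ_d < 0 (paired t-test on the differences, left-tailed).
t = d̄/(s_d/√n) = -6.26/(59/√11) = -0.35
df = n − 1 = 10
p-value = P(T ≤ -0.35) ≈ 0.3661
Since p ≈ 0.3661 > α = 0.025, fail to reject H0; the data do not provide sufficient evidence against H0.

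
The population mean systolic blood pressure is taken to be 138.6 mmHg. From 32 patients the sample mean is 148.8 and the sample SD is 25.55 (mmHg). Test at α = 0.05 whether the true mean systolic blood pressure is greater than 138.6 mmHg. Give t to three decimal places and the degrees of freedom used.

H0: μ = 138.6; H1: μ > 138.6 (one-sample t-test, right-tailed).
t = (x̄ − μ₀)/(s/√n) = (148.8 − 138.6)/(25.55/√32) = 2.258
df = n − 1 = 31
p-value = P(T ≥ 2.258) ≈ 0.0156
Since p ≈ 0.0156 < α = 0.05, reject H0; the evidence is statistically significant.

t = 2.258, df = 31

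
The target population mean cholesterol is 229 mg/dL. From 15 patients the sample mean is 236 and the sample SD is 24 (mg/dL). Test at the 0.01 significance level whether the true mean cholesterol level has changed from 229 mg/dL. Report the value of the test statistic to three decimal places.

1.130

H0: μ = 229; H1: μ ≠ 229 (one-sample t-test, two-sided).
t = (x̄ − μ₀)/(s/√n) = (236 − 229)/(24/√15) = 1.130
df = n − 1 = 14
Two-sided p-value ≈ 0.278
Since p ≈ 0.278 > α = 0.01, fail to reject H0; the data do not provide sufficient evidence against H0.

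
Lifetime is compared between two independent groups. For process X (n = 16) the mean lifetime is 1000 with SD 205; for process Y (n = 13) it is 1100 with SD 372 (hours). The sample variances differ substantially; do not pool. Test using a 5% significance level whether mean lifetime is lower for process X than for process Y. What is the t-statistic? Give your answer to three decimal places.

-0.868

Let group 1 = process X, group 2 = process Y. H0: μ_1 = μ_2; H1: μ_1 < μ_2 (Welch's two-sample t-test, left-tailed).
t = (x̄_1 − x̄_2)/√(s_1²/n_1 + s_2²/n_2) = (1000 − 1100)/√(205²/16 + 372²/13) = -0.868
Welch–Satterthwaite df ≈ 17.79
p-value = P(T ≤ -0.868) ≈ 0.1985
Since p ≈ 0.1985 > α = 0.05, fail to reject H0; the data do not provide sufficient evidence against H0.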